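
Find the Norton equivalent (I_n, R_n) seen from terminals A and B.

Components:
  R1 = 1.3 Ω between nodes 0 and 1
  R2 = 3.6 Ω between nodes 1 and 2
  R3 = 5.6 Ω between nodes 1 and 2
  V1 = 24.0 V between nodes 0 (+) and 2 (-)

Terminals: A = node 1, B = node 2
Find the Thévenin equivalent first; then I_n = V_th/R_th and R_n = R_th.
Step 1 — V_th is the open-circuit voltage V_A - V_B (nothing connected across the terminals).
Nodal analysis, taking node 2 as the 0 V reference.
Source V1 fixes V_0 = 24 V.
KCL at each unknown node (sum of currents leaving = 0; resistances in Ω):
  Node 1: (V_1 - 24)/1.3 + (V_1 - 0)/3.6 + (V_1 - 0)/5.6 = 0
Collecting terms: 1.226 × V_1 = 18.46  =>  V_1 = 15.06 V
V_th = V_1 - V_2 = 15.06 - 0 = 15.06 V
Step 2 — R_th: zero the source — replace V1 by a short circuit (node 2 merges into node 0) — and find the resistance seen between A (node 1) and B (node 0).
Reduce the network between node 1 (A) and node 0 (B) by series/parallel combination:
  Rp1 = R1 ‖ R2 ‖ R3 (parallel, all between nodes 0 and 1) = 1/(1/1.3 + 1/3.6 + 1/5.6) = 0.8159 Ω
R_th = 0.8159 Ω
I_n = V_th/R_th = 15.06/0.8159 = 18.46 A, and R_n = R_th = 0.8159 Ω

Final answer: I_n = 18.46 A, R_n = 0.8159 Ω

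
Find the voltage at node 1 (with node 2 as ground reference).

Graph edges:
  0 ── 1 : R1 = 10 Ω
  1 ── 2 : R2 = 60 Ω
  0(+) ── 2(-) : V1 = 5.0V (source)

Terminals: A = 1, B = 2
Nodal analysis, taking node 2 as the 0 V reference.
Source V1 fixes V_0 = 5 V.
KCL at each unknown node (sum of currents leaving = 0; resistances in Ω):
  Node 1: (V_1 - 5)/10 + (V_1 - 0)/60 = 0
Collecting terms: 0.1167 × V_1 = 0.5  =>  V_1 = 4.286 V
The requested potential is V_1 = 4.286 V.

Final answer: V_1 = 4.286 V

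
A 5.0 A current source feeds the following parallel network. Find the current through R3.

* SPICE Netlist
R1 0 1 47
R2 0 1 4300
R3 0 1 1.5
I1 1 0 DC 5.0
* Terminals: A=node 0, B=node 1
All resistors sit directly between nodes 0 and 1, so they are in parallel and share one voltage V; the full source current 5 A splits among them.
1/R_par = 1/47 + 1/4300 + 1/1.5 = 0.6882 S  =>  R_par = 1.453 Ω
V = I × R_par = 5 × 1.453 = 7.266 V
I_R3 = V/R3 = 7.266/1.5 = 4.844 A

Final answer: 4.844 A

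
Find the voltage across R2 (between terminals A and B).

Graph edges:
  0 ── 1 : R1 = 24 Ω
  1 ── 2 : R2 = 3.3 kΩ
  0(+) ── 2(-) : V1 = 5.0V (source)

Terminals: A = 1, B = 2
R1 and R2 are in series across V1 (node 0 → node 1 → node 2), and the output A–B is taken across R2, so this is a voltage divider.
Series current: I = V1/(R1 + R2) = 5/(24 + 3300) = 5/3324 = 0.001504 A
V_R2 = I × R2 = V1 × R2/(R1 + R2) = 5 × 3300/3324 = 4.964 V

Final answer: 4.964 V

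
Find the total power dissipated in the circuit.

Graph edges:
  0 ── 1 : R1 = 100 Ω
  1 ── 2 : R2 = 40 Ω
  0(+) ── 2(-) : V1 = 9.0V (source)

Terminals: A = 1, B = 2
Nodal analysis, taking node 2 as the 0 V reference.
Source V1 fixes V_0 = 9 V.
KCL at each unknown node (sum of currents leaving = 0; resistances in Ω):
  Node 1: (V_1 - 9)/100 + (V_1 - 0)/40 = 0
Collecting terms: 0.035 × V_1 = 0.09  =>  V_1 = 2.571 V
Power in each resistor, P = (ΔV)²/R:
  P_R1 = (9 - 2.571)²/100 = 0.4133 W
  P_R2 = (2.571 - 0)²/40 = 0.1653 W
P_total = P_R1 + P_R2 = 0.5786 W

Final answer: 0.5786 W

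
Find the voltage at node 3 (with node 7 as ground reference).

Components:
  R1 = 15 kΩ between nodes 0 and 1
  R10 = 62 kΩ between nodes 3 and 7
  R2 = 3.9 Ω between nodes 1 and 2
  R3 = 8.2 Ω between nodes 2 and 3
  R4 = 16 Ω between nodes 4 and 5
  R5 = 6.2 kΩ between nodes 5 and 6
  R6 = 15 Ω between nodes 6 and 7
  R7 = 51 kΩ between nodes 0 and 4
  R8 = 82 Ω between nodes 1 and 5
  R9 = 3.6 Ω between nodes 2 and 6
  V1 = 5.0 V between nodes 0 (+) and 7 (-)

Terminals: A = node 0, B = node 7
Nodal analysis, taking node 7 as the 0 V reference.
Source V1 fixes V_0 = 5 V.
KCL at each unknown node (sum of currents leaving = 0; resistances in Ω):
  Node 1: (V_1 - 5)/15000 + (V_1 - V_2)/3.9 + (V_1 - V_5)/82 = 0
  Node 2: (V_2 - V_1)/3.9 + (V_2 - V_3)/8.2 + (V_2 - V_6)/3.6 = 0
  Node 3: (V_3 - V_2)/8.2 + (V_3 - 0)/62000 = 0
  Node 4: (V_4 - V_5)/16 + (V_4 - 5)/51000 = 0
  Node 5: (V_5 - V_4)/16 + (V_5 - V_6)/6200 + (V_5 - V_1)/82 = 0
  Node 6: (V_6 - V_5)/6200 + (V_6 - 0)/15 + (V_6 - V_2)/3.6 = 0
Collecting terms (coefficients in siemens):
  0.2687·V_1 - 0.2564·V_2 - 0.0122·V_5 = 0.0003333
  0.6561·V_2 - 0.2564·V_1 - 0.122·V_3 - 0.2778·V_6 = 0
  0.122·V_3 - 0.122·V_2 = 0
  0.06252·V_4 - 0.0625·V_5 = 0.00009804
  0.07486·V_5 - 0.0122·V_1 - 0.0625·V_4 - 0.0001613·V_6 = 0
  0.3446·V_6 - 0.2778·V_2 - 0.0001613·V_5 = 0
Solving these 6 simultaneous equations (Gaussian elimination) gives:
  V_1 = 0.009667 V, V_2 = 0.007996 V, V_3 = 0.007995 V, V_4 = 0.01909 V
  V_5 = 0.01753 V, V_6 = 0.006453 V
The requested potential is V_3 = 0.007995 V.

Final answer: V_3 = 0.007995 V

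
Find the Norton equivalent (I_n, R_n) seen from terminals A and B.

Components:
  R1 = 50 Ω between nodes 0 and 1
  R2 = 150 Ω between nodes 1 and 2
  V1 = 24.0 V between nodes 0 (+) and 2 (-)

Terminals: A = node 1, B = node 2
Find the Thévenin equivalent first; then I_n = V_th/R_th and R_n = R_th.
Step 1 — V_th is the open-circuit voltage V_A - V_B (nothing connected across the terminals).
Nodal analysis, taking node 2 as the 0 V reference.
Source V1 fixes V_0 = 24 V.
KCL at each unknown node (sum of currents leaving = 0; resistances in Ω):
  Node 1: (V_1 - 24)/50 + (V_1 - 0)/150 = 0
Collecting terms: 0.02667 × V_1 = 0.48  =>  V_1 = 18 V
V_th = V_1 - V_2 = 18 - 0 = 18 V
Step 2 — R_th: zero the source — replace V1 by a short circuit (node 2 merges into node 0) — and find the resistance seen between A (node 1) and B (node 0).
Reduce the network between node 1 (A) and node 0 (B) by series/parallel combination:
  Rp1 = R1 ‖ R2 (parallel, both between nodes 0 and 1) = 1/(1/50 + 1/150) = 37.5 Ω
R_th = 37.5 Ω
I_n = V_th/R_th = 18/37.5 = 0.48 A, and R_n = R_th = 37.5 Ω

Final answer: I_n = 0.48 A, R_n = 37.5 Ω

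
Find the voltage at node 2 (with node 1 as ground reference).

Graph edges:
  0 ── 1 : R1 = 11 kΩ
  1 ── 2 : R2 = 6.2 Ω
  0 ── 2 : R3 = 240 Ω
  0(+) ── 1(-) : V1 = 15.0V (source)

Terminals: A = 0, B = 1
Nodal analysis, taking node 1 as the 0 V reference.
Source V1 fixes V_0 = 15 V.
KCL at each unknown node (sum of currents leaving = 0; resistances in Ω):
  Node 2: (V_2 - 0)/6.2 + (V_2 - 15)/240 = 0
Collecting terms: 0.1655 × V_2 = 0.0625  =>  V_2 = 0.3777 V
The requested potential is V_2 = 0.3777 V.

Final answer: V_2 = 0.3777 V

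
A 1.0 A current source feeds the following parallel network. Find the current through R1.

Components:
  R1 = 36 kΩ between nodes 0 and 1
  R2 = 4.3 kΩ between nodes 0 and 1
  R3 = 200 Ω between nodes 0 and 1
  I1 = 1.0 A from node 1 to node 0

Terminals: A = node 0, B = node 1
All resistors sit directly between nodes 0 and 1, so they are in parallel and share one voltage V; the full source current 1 A splits among them.
1/R_par = 1/36000 + 1/4300 + 1/200 = 0.00526 S  =>  R_par = 190.1 Ω
V = I × R_par = 1 × 190.1 = 190.1 V
I_R1 = V/R1 = 190.1/36000 = 0.005281 A

Final answer: 0.005281 A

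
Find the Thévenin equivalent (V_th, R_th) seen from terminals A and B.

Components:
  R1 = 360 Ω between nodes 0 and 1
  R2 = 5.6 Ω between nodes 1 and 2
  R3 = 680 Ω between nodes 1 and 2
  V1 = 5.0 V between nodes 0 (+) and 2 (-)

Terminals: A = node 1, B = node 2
Step 1 — V_th is the open-circuit voltage V_A - V_B (nothing connected across the terminals).
Nodal analysis, taking node 2 as the 0 V reference.
Source V1 fixes V_0 = 5 V.
KCL at each unknown node (sum of currents leaving = 0; resistances in Ω):
  Node 1: (V_1 - 5)/360 + (V_1 - 0)/5.6 + (V_1 - 0)/680 = 0
Collecting terms: 0.1828 × V_1 = 0.01389  =>  V_1 = 0.07597 V
V_th = V_1 - V_2 = 0.07597 - 0 = 0.07597 V
Step 2 — R_th: zero the source — replace V1 by a short circuit (node 2 merges into node 0) — and find the resistance seen between A (node 1) and B (node 0).
Reduce the network between node 1 (A) and node 0 (B) by series/parallel combination:
  Rp1 = R1 ‖ R2 ‖ R3 (parallel, all between nodes 0 and 1) = 1/(1/360 + 1/5.6 + 1/680) = 5.47 Ω
R_th = 5.47 Ω

Final answer: V_th = 0.07597 V, R_th = 5.47 Ω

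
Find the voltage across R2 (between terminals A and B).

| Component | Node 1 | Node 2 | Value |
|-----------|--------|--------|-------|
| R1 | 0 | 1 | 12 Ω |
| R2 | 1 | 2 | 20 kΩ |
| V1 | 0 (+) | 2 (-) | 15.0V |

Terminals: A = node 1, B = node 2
R1 and R2 are in series across V1 (node 0 → node 1 → node 2), and the output A–B is taken across R2, so this is a voltage divider.
Series current: I = V1/(R1 + R2) = 15/(12 + 20000) = 15/20010 = 0.0007496 A
V_R2 = I × R2 = V1 × R2/(R1 + R2) = 15 × 20000/20010 = 14.99 V

Final answer: 14.99 V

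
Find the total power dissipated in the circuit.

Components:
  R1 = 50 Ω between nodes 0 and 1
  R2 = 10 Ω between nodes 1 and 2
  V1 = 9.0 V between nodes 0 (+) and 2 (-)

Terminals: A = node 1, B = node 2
Nodal analysis, taking node 2 as the 0 V reference.
Source V1 fixes V_0 = 9 V.
KCL at each unknown node (sum of currents leaving = 0; resistances in Ω):
  Node 1: (V_1 - 9)/50 + (V_1 - 0)/10 = 0
Collecting terms: 0.12 × V_1 = 0.18  =>  V_1 = 1.5 V
Power in each resistor, P = (ΔV)²/R:
  P_R1 = (9 - 1.5)²/50 = 1.125 W
  P_R2 = (1.5 - 0)²/10 = 0.225 W
P_total = P_R1 + P_R2 = 1.35 W

Final answer: 1.35 W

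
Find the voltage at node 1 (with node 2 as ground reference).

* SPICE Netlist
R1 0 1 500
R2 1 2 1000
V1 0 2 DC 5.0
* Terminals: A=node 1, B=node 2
Nodal analysis, taking node 2 as the 0 V reference.
Source V1 fixes V_0 = 5 V.
KCL at each unknown node (sum of currents leaving = 0; resistances in Ω):
  Node 1: (V_1 - 5)/500 + (V_1 - 0)/1000 = 0
Collecting terms: 0.003 × V_1 = 0.01  =>  V_1 = 3.333 V
The requested potential is V_1 = 3.333 V.

Final answer: V_1 = 3.333 V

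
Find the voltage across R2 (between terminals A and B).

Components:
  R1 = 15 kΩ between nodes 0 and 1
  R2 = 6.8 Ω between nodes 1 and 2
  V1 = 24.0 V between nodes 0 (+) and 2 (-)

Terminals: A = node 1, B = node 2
R1 and R2 are in series across V1 (node 0 → node 1 → node 2), and the output A–B is taken across R2, so this is a voltage divider.
Series current: I = V1/(R1 + R2) = 24/(15000 + 6.8) = 24/15010 = 0.001599 A
V_R2 = I × R2 = V1 × R2/(R1 + R2) = 24 × 6.8/15010 = 0.01088 V

Final answer: 0.01088 V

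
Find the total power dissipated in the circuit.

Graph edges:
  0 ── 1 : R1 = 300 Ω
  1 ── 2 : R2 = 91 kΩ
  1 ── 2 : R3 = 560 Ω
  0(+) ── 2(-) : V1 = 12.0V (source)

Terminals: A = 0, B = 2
Nodal analysis, taking node 2 as the 0 V reference.
Source V1 fixes V_0 = 12 V.
KCL at each unknown node (sum of currents leaving = 0; resistances in Ω):
  Node 1: (V_1 - 12)/300 + (V_1 - 0)/91000 + (V_1 - 0)/560 = 0
Collecting terms: 0.00513 × V_1 = 0.04  =>  V_1 = 7.797 V
Power in each resistor, P = (ΔV)²/R:
  P_R1 = (12 - 7.797)²/300 = 0.05888 W
  P_R2 = (7.797 - 0)²/91000 = 0.0006681 W
  P_R3 = (7.797 - 0)²/560 = 0.1086 W
P_total = P_R1 + P_R2 + P_R3 = 0.1681 W

Final answer: 0.1681 W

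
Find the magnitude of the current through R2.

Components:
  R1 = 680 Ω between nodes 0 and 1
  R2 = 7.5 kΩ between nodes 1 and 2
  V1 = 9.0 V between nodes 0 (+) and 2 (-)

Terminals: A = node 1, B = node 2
Nodal analysis, taking node 2 as the 0 V reference.
Source V1 fixes V_0 = 9 V.
KCL at each unknown node (sum of currents leaving = 0; resistances in Ω):
  Node 1: (V_1 - 9)/680 + (V_1 - 0)/7500 = 0
Collecting terms: 0.001604 × V_1 = 0.01324  =>  V_1 = 8.252 V
I_R2 = (V_1 - V_2)/R2 = (8.252 - 0)/7500 = 0.0011 A
|I_R2| = 0.0011 A

Final answer: |I_R2| = 0.0011 A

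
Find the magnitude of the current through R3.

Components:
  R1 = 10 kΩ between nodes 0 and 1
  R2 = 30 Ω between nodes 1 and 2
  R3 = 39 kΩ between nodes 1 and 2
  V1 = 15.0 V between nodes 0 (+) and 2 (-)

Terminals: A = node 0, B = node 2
Nodal analysis, taking node 2 as the 0 V reference.
Source V1 fixes V_0 = 15 V.
KCL at each unknown node (sum of currents leaving = 0; resistances in Ω):
  Node 1: (V_1 - 15)/10000 + (V_1 - 0)/30 + (V_1 - 0)/39000 = 0
Collecting terms: 0.03346 × V_1 = 0.0015  =>  V_1 = 0.04483 V
I_R3 = (V_1 - V_2)/R3 = (0.04483 - 0)/39000 = 0.00000115 A
|I_R3| = 0.00000115 A

Final answer: |I_R3| = 1.15e-06 A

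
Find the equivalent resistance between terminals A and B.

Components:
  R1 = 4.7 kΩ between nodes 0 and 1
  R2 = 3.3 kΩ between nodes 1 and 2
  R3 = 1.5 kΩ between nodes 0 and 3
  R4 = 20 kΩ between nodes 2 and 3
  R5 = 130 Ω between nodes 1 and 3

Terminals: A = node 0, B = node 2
The network is not a plain series/parallel combination. Inject a 1 A test current into terminal A (node 0) and return it from terminal B (node 2); then R_eq = V_A / (1 A).
Nodal analysis, taking node 2 as the 0 V reference.
Current source I_test pushes 1 A into node 0 and draws it out of node 2.
KCL at each unknown node (sum of currents leaving = 0; resistances in Ω):
  Node 0: (V_0 - V_1)/4700 + (V_0 - V_3)/1500 - 1 = 0
  Node 1: (V_1 - V_0)/4700 + (V_1 - 0)/3300 + (V_1 - V_3)/130 = 0
  Node 3: (V_3 - V_0)/1500 + (V_3 - V_1)/130 + (V_3 - 0)/20000 = 0
Collecting terms (coefficients in siemens):
  0.0008794·V_0 - 0.0002128·V_1 - 0.0006667·V_3 = 1
  0.008208·V_1 - 0.0002128·V_0 - 0.007692·V_3 = 0
  0.008409·V_3 - 0.0006667·V_0 - 0.007692·V_1 = 0
Solving these 3 simultaneous equations (Gaussian elimination) gives:
  V_0 = 4018 V, V_1 = 2822 V, V_3 = 2900 V
R_eq = V_0 / 1 A = 4018 Ω = 4.018 kΩ

Final answer: 4.018 kΩ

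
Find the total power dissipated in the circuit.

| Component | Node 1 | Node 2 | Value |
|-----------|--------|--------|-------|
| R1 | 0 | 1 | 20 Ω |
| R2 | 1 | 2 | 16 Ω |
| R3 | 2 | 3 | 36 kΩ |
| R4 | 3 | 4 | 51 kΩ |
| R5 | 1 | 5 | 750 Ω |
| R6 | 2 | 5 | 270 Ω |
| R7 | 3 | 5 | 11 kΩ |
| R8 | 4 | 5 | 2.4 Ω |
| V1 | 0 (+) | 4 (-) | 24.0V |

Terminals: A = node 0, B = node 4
Nodal analysis, taking node 4 as the 0 V reference.
Source V1 fixes V_0 = 24 V.
KCL at each unknown node (sum of currents leaving = 0; resistances in Ω):
  Node 1: (V_1 - 24)/20 + (V_1 - V_2)/16 + (V_1 - V_5)/750 = 0
  Node 2: (V_2 - V_1)/16 + (V_2 - V_3)/36000 + (V_2 - V_5)/270 = 0
  Node 3: (V_3 - V_2)/36000 + (V_3 - 0)/51000 + (V_3 - V_5)/11000 = 0
  Node 5: (V_5 - V_1)/750 + (V_5 - V_2)/270 + (V_5 - V_3)/11000 + (V_5 - 0)/2.4 = 0
Collecting terms (coefficients in siemens):
  0.1138·V_1 - 0.0625·V_2 - 0.001333·V_5 = 1.2
  0.06623·V_2 - 0.0625·V_1 - 0.00002778·V_3 - 0.003704·V_5 = 0
  0.0001383·V_3 - 0.00002778·V_2 - 0.00009091·V_5 = 0
  0.4218·V_5 - 0.001333·V_1 - 0.003704·V_2 - 0.00009091·V_3 = 0
Solving these 4 simultaneous equations (Gaussian elimination) gives:
  V_1 = 21.9 V, V_2 = 20.68 V, V_3 = 4.32 V, V_5 = 0.2518 V
Power in each resistor, P = (ΔV)²/R:
  P_R1 = (24 - 21.9)²/20 = 0.2204 W
  P_R2 = (21.9 - 20.68)²/16 = 0.09272 W
  P_R3 = (20.68 - 4.32)²/36000 = 0.007437 W
  P_R4 = (4.32 - 0)²/51000 = 0.0003659 W
  P_R5 = (21.9 - 0.2518)²/750 = 0.6249 W
  P_R6 = (20.68 - 0.2518)²/270 = 1.546 W
  P_R7 = (4.32 - 0.2518)²/11000 = 0.001504 W
  P_R8 = (0 - 0.2518)²/2.4 = 0.02641 W
P_total = P_R1 + P_R2 + P_R3 + P_R4 + P_R5 + P_R6 + P_R7 + P_R8 = 2.52 W

Final answer: 2.52 W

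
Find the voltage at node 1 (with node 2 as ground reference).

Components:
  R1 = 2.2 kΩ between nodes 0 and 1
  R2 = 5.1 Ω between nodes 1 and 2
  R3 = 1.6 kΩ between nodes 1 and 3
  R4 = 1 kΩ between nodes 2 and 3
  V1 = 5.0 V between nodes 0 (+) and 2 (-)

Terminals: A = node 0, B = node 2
Nodal analysis, taking node 2 as the 0 V reference.
Source V1 fixes V_0 = 5 V.
KCL at each unknown node (sum of currents leaving = 0; resistances in Ω):
  Node 1: (V_1 - 5)/2200 + (V_1 - 0)/5.1 + (V_1 - V_3)/1600 = 0
  Node 3: (V_3 - V_1)/1600 + (V_3 - 0)/1000 = 0
Collecting terms (coefficients in siemens):
  0.1972·V_1 - 0.000625·V_3 = 0.002273
  0.001625·V_3 - 0.000625·V_1 = 0
Determinant D = (0.1972)(0.001625) - (-0.000625)(-0.000625) = 0.00032
V_1 = [(0.002273)(0.001625) - (-0.000625)(0)]/D = 0.01154 V
V_3 = [(0.1972)(0) - (0.002273)(-0.000625)]/D = 0.004439 V
The requested potential is V_1 = 0.01154 V.

Final answer: V_1 = 0.01154 V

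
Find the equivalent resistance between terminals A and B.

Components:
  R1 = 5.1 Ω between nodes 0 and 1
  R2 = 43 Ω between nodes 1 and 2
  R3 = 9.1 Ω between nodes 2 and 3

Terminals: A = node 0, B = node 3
Reduce the network between node 0 (A) and node 3 (B) by series/parallel combination:
  Rs1 = R1 + R2 (series, joined only at node 1) = 5.1 + 43 = 48.1 Ω
  Rs2 = R3 + Rs1 (series, joined only at node 2) = 9.1 + 48.1 = 57.2 Ω
R_eq = 57.2 Ω

Final answer: 57.2 Ω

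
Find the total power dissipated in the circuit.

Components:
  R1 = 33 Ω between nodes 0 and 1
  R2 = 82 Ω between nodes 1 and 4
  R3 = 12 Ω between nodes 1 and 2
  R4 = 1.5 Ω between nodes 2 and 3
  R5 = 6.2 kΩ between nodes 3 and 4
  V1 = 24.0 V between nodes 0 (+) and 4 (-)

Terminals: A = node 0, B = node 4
Nodal analysis, taking node 4 as the 0 V reference.
Source V1 fixes V_0 = 24 V.
KCL at each unknown node (sum of currents leaving = 0; resistances in Ω):
  Node 1: (V_1 - 24)/33 + (V_1 - 0)/82 + (V_1 - V_2)/12 = 0
  Node 2: (V_2 - V_1)/12 + (V_2 - V_3)/1.5 = 0
  Node 3: (V_3 - V_2)/1.5 + (V_3 - 0)/6200 = 0
Collecting terms (coefficients in siemens):
  0.1258·V_1 - 0.08333·V_2 = 0.7273
  0.75·V_2 - 0.08333·V_1 - 0.6667·V_3 = 0
  0.6668·V_3 - 0.6667·V_2 = 0
Solving these 3 simultaneous equations (Gaussian elimination) gives:
  V_1 = 17.05 V, V_2 = 17.02 V, V_3 = 17.01 V
Power in each resistor, P = (ΔV)²/R:
  P_R1 = (24 - 17.05)²/33 = 1.464 W
  P_R2 = (17.05 - 0)²/82 = 3.545 W
  P_R3 = (17.05 - 17.02)²/12 = 0.00009034 W
  P_R4 = (17.02 - 17.01)²/1.5 = 0.00001129 W
  P_R5 = (17.01 - 0)²/6200 = 0.04668 W
P_total = P_R1 + P_R2 + P_R3 + P_R4 + P_R5 = 5.056 W

Final answer: 5.056 W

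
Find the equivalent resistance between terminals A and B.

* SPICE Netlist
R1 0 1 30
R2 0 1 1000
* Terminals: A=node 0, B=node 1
Reduce the network between node 0 (A) and node 1 (B) by series/parallel combination:
  Rp1 = R1 ‖ R2 (parallel, both between nodes 0 and 1) = 1/(1/30 + 1/1000) = 29.13 Ω
R_eq = 29.13 Ω

Final answer: 29.13 Ω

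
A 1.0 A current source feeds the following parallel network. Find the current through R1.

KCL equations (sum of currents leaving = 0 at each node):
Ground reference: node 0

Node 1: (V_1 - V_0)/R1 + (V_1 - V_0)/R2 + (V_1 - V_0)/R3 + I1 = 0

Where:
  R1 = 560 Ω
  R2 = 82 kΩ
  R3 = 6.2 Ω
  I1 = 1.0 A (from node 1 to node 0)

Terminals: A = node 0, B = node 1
All resistors sit directly between nodes 0 and 1, so they are in parallel and share one voltage V; the full source current 1 A splits among them.
1/R_par = 1/560 + 1/82000 + 1/6.2 = 0.1631 S  =>  R_par = 6.132 Ω
V = I × R_par = 1 × 6.132 = 6.132 V
I_R1 = V/R1 = 6.132/560 = 0.01095 A

Final answer: 0.01095 A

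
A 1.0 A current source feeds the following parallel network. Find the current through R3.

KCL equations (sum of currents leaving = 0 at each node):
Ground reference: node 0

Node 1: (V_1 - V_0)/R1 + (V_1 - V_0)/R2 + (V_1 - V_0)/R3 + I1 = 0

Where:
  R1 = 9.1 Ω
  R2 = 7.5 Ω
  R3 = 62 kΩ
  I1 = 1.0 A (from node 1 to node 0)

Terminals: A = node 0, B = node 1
All resistors sit directly between nodes 0 and 1, so they are in parallel and share one voltage V; the full source current 1 A splits among them.
1/R_par = 1/9.1 + 1/7.5 + 1/62000 = 0.2432 S  =>  R_par = 4.111 Ω
V = I × R_par = 1 × 4.111 = 4.111 V
I_R3 = V/R3 = 4.111/62000 = 0.00006631 A

Final answer: 6.631e-05 A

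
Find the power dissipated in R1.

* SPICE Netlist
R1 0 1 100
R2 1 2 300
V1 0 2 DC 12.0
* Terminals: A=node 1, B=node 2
Nodal analysis, taking node 2 as the 0 V reference.
Source V1 fixes V_0 = 12 V.
KCL at each unknown node (sum of currents leaving = 0; resistances in Ω):
  Node 1: (V_1 - 12)/100 + (V_1 - 0)/300 = 0
Collecting terms: 0.01333 × V_1 = 0.12  =>  V_1 = 9 V
I_R1 = (V_0 - V_1)/R1 = (12 - 9)/100 = 0.03 A
P_R1 = I_R1² × R1 = (0.03)² × 100 = 0.09 W

Final answer: 0.09 W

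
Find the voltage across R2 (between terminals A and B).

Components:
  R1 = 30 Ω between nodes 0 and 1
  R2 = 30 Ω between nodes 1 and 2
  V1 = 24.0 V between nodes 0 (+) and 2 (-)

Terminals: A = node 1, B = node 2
R1 and R2 are in series across V1 (node 0 → node 1 → node 2), and the output A–B is taken across R2, so this is a voltage divider.
Series current: I = V1/(R1 + R2) = 24/(30 + 30) = 24/60 = 0.4 A
V_R2 = I × R2 = V1 × R2/(R1 + R2) = 24 × 30/60 = 12 V

Final answer: 12 V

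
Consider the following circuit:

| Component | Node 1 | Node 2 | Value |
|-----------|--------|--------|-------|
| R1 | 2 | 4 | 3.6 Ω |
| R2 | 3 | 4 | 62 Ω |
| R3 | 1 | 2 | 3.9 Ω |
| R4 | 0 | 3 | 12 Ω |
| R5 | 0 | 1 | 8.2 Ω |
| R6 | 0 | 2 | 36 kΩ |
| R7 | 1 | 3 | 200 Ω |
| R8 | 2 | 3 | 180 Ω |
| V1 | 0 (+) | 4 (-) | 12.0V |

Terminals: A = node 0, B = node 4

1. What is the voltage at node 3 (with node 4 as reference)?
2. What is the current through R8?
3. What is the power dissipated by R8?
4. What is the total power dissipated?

Nodal analysis, taking node 4 as the 0 V reference.
Source V1 fixes V_0 = 12 V.
KCL at each unknown node (sum of currents leaving = 0; resistances in Ω):
  Node 1: (V_1 - V_2)/3.9 + (V_1 - 12)/8.2 + (V_1 - V_3)/200 = 0
  Node 2: (V_2 - 0)/3.6 + (V_2 - V_1)/3.9 + (V_2 - 12)/36000 + (V_2 - V_3)/180 = 0
  Node 3: (V_3 - 0)/62 + (V_3 - 12)/12 + (V_3 - V_1)/200 + (V_3 - V_2)/180 = 0
Collecting terms (coefficients in siemens):
  0.3834·V_1 - 0.2564·V_2 - 0.005·V_3 = 1.463
  0.5398·V_2 - 0.2564·V_1 - 0.005556·V_3 = 0.0003333
  0.11·V_3 - 0.005·V_1 - 0.005556·V_2 = 1
Solving these 3 simultaneous equations (Gaussian elimination) gives:
  V_1 = 5.873 V, V_2 = 2.888 V, V_3 = 9.502 V
Part 1:
  Read off the nodal solution: V_3 = 9.502 V
Part 2:
  I_R8 = (V_2 - V_3)/R8 = (2.888 - 9.502)/180 = -0.03674 A
  Magnitude: I_R8 = 0.03674 A
Part 3:
  I_R8 = (V_2 - V_3)/R8 = (2.888 - 9.502)/180 = -0.03674 A
  P_R8 = I_R8² × R8 = (-0.03674)² × 180 = 0.243 W
Part 4:
  Power in each resistor, P = (ΔV)²/R:
    P_R1 = (2.888 - 0)²/3.6 = 2.317 W
    P_R2 = (9.502 - 0)²/62 = 1.456 W
    P_R3 = (5.873 - 2.888)²/3.9 = 2.284 W
    P_R4 = (12 - 9.502)²/12 = 0.5199 W
    P_R5 = (12 - 5.873)²/8.2 = 4.578 W
    P_R6 = (12 - 2.888)²/36000 = 0.002306 W
    P_R7 = (5.873 - 9.502)²/200 = 0.06585 W
    P_R8 = (2.888 - 9.502)²/180 = 0.243 W
  P_total = P_R1 + P_R2 + P_R3 + P_R4 + P_R5 + P_R6 + P_R7 + P_R8 = 11.47 W

Final answers:
1. V_3 = 9.502 V
2. I_R8 = 0.03674 A
3. P_R8 = 0.243 W
4. P_total = 11.47 W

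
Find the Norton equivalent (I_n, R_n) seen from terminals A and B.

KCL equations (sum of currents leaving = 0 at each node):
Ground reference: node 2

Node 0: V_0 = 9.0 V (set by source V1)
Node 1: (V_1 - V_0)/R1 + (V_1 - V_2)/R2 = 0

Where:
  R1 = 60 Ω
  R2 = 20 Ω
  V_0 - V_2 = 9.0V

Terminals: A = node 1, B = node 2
Find the Thévenin equivalent first; then I_n = V_th/R_th and R_n = R_th.
Step 1 — V_th is the open-circuit voltage V_A - V_B (nothing connected across the terminals).
Nodal analysis, taking node 2 as the 0 V reference.
Source V1 fixes V_0 = 9 V.
KCL at each unknown node (sum of currents leaving = 0; resistances in Ω):
  Node 1: (V_1 - 9)/60 + (V_1 - 0)/20 = 0
Collecting terms: 0.06667 × V_1 = 0.15  =>  V_1 = 2.25 V
V_th = V_1 - V_2 = 2.25 - 0 = 2.25 V
Step 2 — R_th: zero the source — replace V1 by a short circuit (node 2 merges into node 0) — and find the resistance seen between A (node 1) and B (node 0).
Reduce the network between node 1 (A) and node 0 (B) by series/parallel combination:
  Rp1 = R1 ‖ R2 (parallel, both between nodes 0 and 1) = 1/(1/60 + 1/20) = 15 Ω
R_th = 15 Ω
I_n = V_th/R_th = 2.25/15 = 0.15 A, and R_n = R_th = 15 Ω

Final answer: I_n = 0.15 A, R_n = 15 Ω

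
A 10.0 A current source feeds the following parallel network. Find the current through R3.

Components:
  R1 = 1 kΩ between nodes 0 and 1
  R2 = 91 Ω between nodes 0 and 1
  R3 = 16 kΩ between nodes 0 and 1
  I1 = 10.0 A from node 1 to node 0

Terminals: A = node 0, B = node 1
All resistors sit directly between nodes 0 and 1, so they are in parallel and share one voltage V; the full source current 10 A splits among them.
1/R_par = 1/1000 + 1/91 + 1/16000 = 0.01205 S  =>  R_par = 82.98 Ω
V = I × R_par = 10 × 82.98 = 829.8 V
I_R3 = V/R3 = 829.8/16000 = 0.05186 A

Final answer: 0.05186 A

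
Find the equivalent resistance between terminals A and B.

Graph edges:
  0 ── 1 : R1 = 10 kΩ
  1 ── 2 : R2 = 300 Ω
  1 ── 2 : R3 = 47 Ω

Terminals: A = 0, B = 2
Reduce the network between node 0 (A) and node 2 (B) by series/parallel combination:
  Rp1 = R2 ‖ R3 (parallel, both between nodes 1 and 2) = 1/(1/300 + 1/47) = 40.63 Ω
  Rs1 = R1 + Rp1 (series, joined only at node 1) = 10000 + 40.63 = 10040 Ω
R_eq = 10.04 kΩ

Final answer: 10.04 kΩ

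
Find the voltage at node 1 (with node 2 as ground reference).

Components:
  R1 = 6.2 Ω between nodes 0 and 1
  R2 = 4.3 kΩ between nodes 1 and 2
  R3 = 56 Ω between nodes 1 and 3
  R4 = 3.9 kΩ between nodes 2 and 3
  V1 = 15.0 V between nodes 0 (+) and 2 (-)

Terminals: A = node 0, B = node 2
Nodal analysis, taking node 2 as the 0 V reference.
Source V1 fixes V_0 = 15 V.
KCL at each unknown node (sum of currents leaving = 0; resistances in Ω):
  Node 1: (V_1 - 15)/6.2 + (V_1 - 0)/4300 + (V_1 - V_3)/56 = 0
  Node 3: (V_3 - V_1)/56 + (V_3 - 0)/3900 = 0
Collecting terms (coefficients in siemens):
  0.1794·V_1 - 0.01786·V_3 = 2.419
  0.01811·V_3 - 0.01786·V_1 = 0
Determinant D = (0.1794)(0.01811) - (-0.01786)(-0.01786) = 0.00293
V_1 = [(2.419)(0.01811) - (-0.01786)(0)]/D = 14.95 V
V_3 = [(0.1794)(0) - (2.419)(-0.01786)]/D = 14.74 V
The requested potential is V_1 = 14.95 V.

Final answer: V_1 = 14.95 V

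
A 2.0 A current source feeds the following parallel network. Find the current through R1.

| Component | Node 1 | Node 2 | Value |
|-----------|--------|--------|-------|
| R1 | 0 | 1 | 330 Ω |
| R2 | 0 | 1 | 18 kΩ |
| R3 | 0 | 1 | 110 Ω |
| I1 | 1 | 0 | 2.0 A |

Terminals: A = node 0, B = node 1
All resistors sit directly between nodes 0 and 1, so they are in parallel and share one voltage V; the full source current 2 A splits among them.
1/R_par = 1/330 + 1/18000 + 1/110 = 0.01218 S  =>  R_par = 82.12 Ω
V = I × R_par = 2 × 82.12 = 164.2 V
I_R1 = V/R1 = 164.2/330 = 0.4977 A

Final answer: 0.4977 A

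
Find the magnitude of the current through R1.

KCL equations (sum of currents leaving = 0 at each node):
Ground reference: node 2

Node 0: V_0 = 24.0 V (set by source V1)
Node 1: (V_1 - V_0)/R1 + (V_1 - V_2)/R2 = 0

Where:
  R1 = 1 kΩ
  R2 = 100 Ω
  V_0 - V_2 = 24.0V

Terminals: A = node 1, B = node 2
Nodal analysis, taking node 2 as the 0 V reference.
Source V1 fixes V_0 = 24 V.
KCL at each unknown node (sum of currents leaving = 0; resistances in Ω):
  Node 1: (V_1 - 24)/1000 + (V_1 - 0)/100 = 0
Collecting terms: 0.011 × V_1 = 0.024  =>  V_1 = 2.182 V
I_R1 = (V_0 - V_1)/R1 = (24 - 2.182)/1000 = 0.02182 A
|I_R1| = 0.02182 A

Final answer: |I_R1| = 0.02182 A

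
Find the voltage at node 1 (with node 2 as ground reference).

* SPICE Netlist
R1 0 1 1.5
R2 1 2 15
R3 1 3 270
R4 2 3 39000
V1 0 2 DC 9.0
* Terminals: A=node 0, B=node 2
Nodal analysis, taking node 2 as the 0 V reference.
Source V1 fixes V_0 = 9 V.
KCL at each unknown node (sum of currents leaving = 0; resistances in Ω):
  Node 1: (V_1 - 9)/1.5 + (V_1 - 0)/15 + (V_1 - V_3)/270 = 0
  Node 3: (V_3 - V_1)/270 + (V_3 - 0)/39000 = 0
Collecting terms (coefficients in siemens):
  0.737·V_1 - 0.003704·V_3 = 6
  0.003729·V_3 - 0.003704·V_1 = 0
Determinant D = (0.737)(0.003729) - (-0.003704)(-0.003704) = 0.002735
V_1 = [(6)(0.003729) - (-0.003704)(0)]/D = 8.182 V
V_3 = [(0.737)(0) - (6)(-0.003704)]/D = 8.125 V
The requested potential is V_1 = 8.182 V.

Final answer: V_1 = 8.182 V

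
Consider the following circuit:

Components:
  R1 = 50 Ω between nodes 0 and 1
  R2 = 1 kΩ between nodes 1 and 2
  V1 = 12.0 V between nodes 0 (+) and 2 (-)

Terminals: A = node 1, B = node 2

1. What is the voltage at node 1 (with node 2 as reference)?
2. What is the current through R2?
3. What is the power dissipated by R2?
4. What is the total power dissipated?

Nodal analysis, taking node 2 as the 0 V reference.
Source V1 fixes V_0 = 12 V.
KCL at each unknown node (sum of currents leaving = 0; resistances in Ω):
  Node 1: (V_1 - 12)/50 + (V_1 - 0)/1000 = 0
Collecting terms: 0.021 × V_1 = 0.24  =>  V_1 = 11.43 V
Part 1:
  Read off the nodal solution: V_1 = 11.43 V
Part 2:
  I_R2 = (V_1 - V_2)/R2 = (11.43 - 0)/1000 = 0.01143 A
  Magnitude: I_R2 = 0.01143 A
Part 3:
  I_R2 = (V_1 - V_2)/R2 = (11.43 - 0)/1000 = 0.01143 A
  P_R2 = I_R2² × R2 = (0.01143)² × 1000 = 0.1306 W
Part 4:
  Power in each resistor, P = (ΔV)²/R:
    P_R1 = (12 - 11.43)²/50 = 0.006531 W
    P_R2 = (11.43 - 0)²/1000 = 0.1306 W
  P_total = P_R1 + P_R2 = 0.1371 W

Final answers:
1. V_1 = 11.43 V
2. I_R2 = 0.01143 A
3. P_R2 = 0.1306 W
4. P_total = 0.1371 W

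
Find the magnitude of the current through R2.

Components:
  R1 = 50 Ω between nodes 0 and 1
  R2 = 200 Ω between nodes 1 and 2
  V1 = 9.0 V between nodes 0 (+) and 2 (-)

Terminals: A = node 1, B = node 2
Nodal analysis, taking node 2 as the 0 V reference.
Source V1 fixes V_0 = 9 V.
KCL at each unknown node (sum of currents leaving = 0; resistances in Ω):
  Node 1: (V_1 - 9)/50 + (V_1 - 0)/200 = 0
Collecting terms: 0.025 × V_1 = 0.18  =>  V_1 = 7.2 V
I_R2 = (V_1 - V_2)/R2 = (7.2 - 0)/200 = 0.036 A
|I_R2| = 0.036 A

Final answer: |I_R2| = 0.036 A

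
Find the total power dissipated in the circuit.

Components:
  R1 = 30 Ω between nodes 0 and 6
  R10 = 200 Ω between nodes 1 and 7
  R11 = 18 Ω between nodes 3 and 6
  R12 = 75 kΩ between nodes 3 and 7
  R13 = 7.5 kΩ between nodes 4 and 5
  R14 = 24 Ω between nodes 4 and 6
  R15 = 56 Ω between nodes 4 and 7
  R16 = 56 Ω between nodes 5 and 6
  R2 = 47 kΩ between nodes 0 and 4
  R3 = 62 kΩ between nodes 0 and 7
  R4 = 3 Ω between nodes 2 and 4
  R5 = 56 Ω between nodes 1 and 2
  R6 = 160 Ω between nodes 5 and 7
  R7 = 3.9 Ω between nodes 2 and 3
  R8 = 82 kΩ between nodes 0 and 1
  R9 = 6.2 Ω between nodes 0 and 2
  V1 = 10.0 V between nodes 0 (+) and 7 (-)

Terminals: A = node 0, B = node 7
Nodal analysis, taking node 7 as the 0 V reference.
Source V1 fixes V_0 = 10 V.
KCL at each unknown node (sum of currents leaving = 0; resistances in Ω):
  Node 1: (V_1 - V_2)/56 + (V_1 - 10)/82000 + (V_1 - 0)/200 = 0
  Node 2: (V_2 - V_4)/3 + (V_2 - V_1)/56 + (V_2 - V_3)/3.9 + (V_2 - 10)/6.2 = 0
  Node 3: (V_3 - V_2)/3.9 + (V_3 - V_6)/18 + (V_3 - 0)/75000 = 0
  Node 4: (V_4 - 10)/47000 + (V_4 - V_2)/3 + (V_4 - V_5)/7500 + (V_4 - V_6)/24 + (V_4 - 0)/56 = 0
  Node 5: (V_5 - 0)/160 + (V_5 - V_4)/7500 + (V_5 - V_6)/56 = 0
  Node 6: (V_6 - 10)/30 + (V_6 - V_3)/18 + (V_6 - V_4)/24 + (V_6 - V_5)/56 = 0
Collecting terms (coefficients in siemens):
  0.02287·V_1 - 0.01786·V_2 = 0.000122
  0.7689·V_2 - 0.01786·V_1 - 0.2564·V_3 - 0.3333·V_4 = 1.613
  0.312·V_3 - 0.2564·V_2 - 0.05556·V_6 = 0
  0.393·V_4 - 0.3333·V_2 - 0.0001333·V_5 - 0.04167·V_6 = 0.0002128
  0.02424·V_5 - 0.0001333·V_4 - 0.01786·V_6 = 0
  0.1484·V_6 - 0.05556·V_3 - 0.04167·V_4 - 0.01786·V_5 = 0.3333
Solving these 6 simultaneous equations (Gaussian elimination) gives:
  V_1 = 6.929 V, V_2 = 8.868 V, V_3 = 8.838 V, V_4 = 8.446 V
  V_5 = 6.457 V, V_6 = 8.703 V
Power in each resistor, P = (ΔV)²/R:
  P_R1 = (10 - 8.703)²/30 = 0.05611 W
  P_R2 = (10 - 8.446)²/47000 = 0.00005135 W
  P_R3 = (10 - 0)²/62000 = 0.001613 W
  P_R4 = (8.868 - 8.446)²/3 = 0.05913 W
  P_R5 = (6.929 - 8.868)²/56 = 0.06708 W
  P_R6 = (6.457 - 0)²/160 = 0.2606 W
  P_R7 = (8.868 - 8.838)²/3.9 = 0.0002273 W
  P_R8 = (10 - 6.929)²/82000 = 0.000115 W
  P_R9 = (10 - 8.868)²/6.2 = 0.2068 W
  P_R10 = (6.929 - 0)²/200 = 0.2401 W
  P_R11 = (8.838 - 8.703)²/18 = 0.001017 W
  P_R12 = (8.838 - 0)²/75000 = 0.001041 W
  P_R13 = (8.446 - 6.457)²/7500 = 0.0005275 W
  P_R14 = (8.446 - 8.703)²/24 = 0.002733 W
  P_R15 = (8.446 - 0)²/56 = 1.274 W
  P_R16 = (6.457 - 8.703)²/56 = 0.09002 W
P_total = P_R1 + P_R2 + P_R3 + P_R4 + P_R5 + P_R6 + P_R7 + P_R8 + P_R9 + P_R10 + P_R11 + P_R12 + P_R13 + P_R14 + P_R15 + P_R16 = 2.261 W

Final answer: 2.261 W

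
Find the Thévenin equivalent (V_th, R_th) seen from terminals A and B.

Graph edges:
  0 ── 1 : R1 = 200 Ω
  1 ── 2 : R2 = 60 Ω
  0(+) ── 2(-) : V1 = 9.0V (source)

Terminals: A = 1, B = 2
Step 1 — V_th is the open-circuit voltage V_A - V_B (nothing connected across the terminals).
Nodal analysis, taking node 2 as the 0 V reference.
Source V1 fixes V_0 = 9 V.
KCL at each unknown node (sum of currents leaving = 0; resistances in Ω):
  Node 1: (V_1 - 9)/200 + (V_1 - 0)/60 = 0
Collecting terms: 0.02167 × V_1 = 0.045  =>  V_1 = 2.077 V
V_th = V_1 - V_2 = 2.077 - 0 = 2.077 V
Step 2 — R_th: zero the source — replace V1 by a short circuit (node 2 merges into node 0) — and find the resistance seen between A (node 1) and B (node 0).
Reduce the network between node 1 (A) and node 0 (B) by series/parallel combination:
  Rp1 = R1 ‖ R2 (parallel, both between nodes 0 and 1) = 1/(1/200 + 1/60) = 46.15 Ω
R_th = 46.15 Ω

Final answer: V_th = 2.077 V, R_th = 46.15 Ω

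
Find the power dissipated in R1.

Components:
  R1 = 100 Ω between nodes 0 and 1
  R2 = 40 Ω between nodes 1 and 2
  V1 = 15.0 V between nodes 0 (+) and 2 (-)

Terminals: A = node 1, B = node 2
Nodal analysis, taking node 2 as the 0 V reference.
Source V1 fixes V_0 = 15 V.
KCL at each unknown node (sum of currents leaving = 0; resistances in Ω):
  Node 1: (V_1 - 15)/100 + (V_1 - 0)/40 = 0
Collecting terms: 0.035 × V_1 = 0.15  =>  V_1 = 4.286 V
I_R1 = (V_0 - V_1)/R1 = (15 - 4.286)/100 = 0.1071 A
P_R1 = I_R1² × R1 = (0.1071)² × 100 = 1.148 W

Final answer: 1.148 W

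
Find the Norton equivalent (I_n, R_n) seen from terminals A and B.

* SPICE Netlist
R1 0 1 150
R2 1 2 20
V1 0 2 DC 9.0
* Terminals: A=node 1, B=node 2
Find the Thévenin equivalent first; then I_n = V_th/R_th and R_n = R_th.
Step 1 — V_th is the open-circuit voltage V_A - V_B (nothing connected across the terminals).
Nodal analysis, taking node 2 as the 0 V reference.
Source V1 fixes V_0 = 9 V.
KCL at each unknown node (sum of currents leaving = 0; resistances in Ω):
  Node 1: (V_1 - 9)/150 + (V_1 - 0)/20 = 0
Collecting terms: 0.05667 × V_1 = 0.06  =>  V_1 = 1.059 V
V_th = V_1 - V_2 = 1.059 - 0 = 1.059 V
Step 2 — R_th: zero the source — replace V1 by a short circuit (node 2 merges into node 0) — and find the resistance seen between A (node 1) and B (node 0).
Reduce the network between node 1 (A) and node 0 (B) by series/parallel combination:
  Rp1 = R1 ‖ R2 (parallel, both between nodes 0 and 1) = 1/(1/150 + 1/20) = 17.65 Ω
R_th = 17.65 Ω
I_n = V_th/R_th = 1.059/17.65 = 0.06 A, and R_n = R_th = 17.65 Ω

Final answer: I_n = 0.06 A, R_n = 17.65 Ω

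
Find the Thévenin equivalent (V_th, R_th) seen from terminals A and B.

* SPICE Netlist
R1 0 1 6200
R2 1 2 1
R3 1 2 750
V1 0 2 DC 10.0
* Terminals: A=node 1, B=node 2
Step 1 — V_th is the open-circuit voltage V_A - V_B (nothing connected across the terminals).
Nodal analysis, taking node 2 as the 0 V reference.
Source V1 fixes V_0 = 10 V.
KCL at each unknown node (sum of currents leaving = 0; resistances in Ω):
  Node 1: (V_1 - 10)/6200 + (V_1 - 0)/1 + (V_1 - 0)/750 = 0
Collecting terms: 1.001 × V_1 = 0.001613  =>  V_1 = 0.00161 V
V_th = V_1 - V_2 = 0.00161 - 0 = 0.00161 V
Step 2 — R_th: zero the source — replace V1 by a short circuit (node 2 merges into node 0) — and find the resistance seen between A (node 1) and B (node 0).
Reduce the network between node 1 (A) and node 0 (B) by series/parallel combination:
  Rp1 = R1 ‖ R2 ‖ R3 (parallel, all between nodes 0 and 1) = 1/(1/6200 + 1/1 + 1/750) = 0.9985 Ω
R_th = 0.9985 Ω

Final answer: V_th = 0.00161 V, R_th = 0.9985 Ω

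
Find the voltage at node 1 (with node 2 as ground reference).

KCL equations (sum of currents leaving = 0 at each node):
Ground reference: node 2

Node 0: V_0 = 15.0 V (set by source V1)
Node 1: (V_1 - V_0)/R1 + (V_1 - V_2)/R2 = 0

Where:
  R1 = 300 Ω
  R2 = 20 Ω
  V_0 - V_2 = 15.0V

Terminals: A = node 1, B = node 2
Nodal analysis, taking node 2 as the 0 V reference.
Source V1 fixes V_0 = 15 V.
KCL at each unknown node (sum of currents leaving = 0; resistances in Ω):
  Node 1: (V_1 - 15)/300 + (V_1 - 0)/20 = 0
Collecting terms: 0.05333 × V_1 = 0.05  =>  V_1 = 0.9375 V
The requested potential is V_1 = 0.9375 V.

Final answer: V_1 = 0.9375 V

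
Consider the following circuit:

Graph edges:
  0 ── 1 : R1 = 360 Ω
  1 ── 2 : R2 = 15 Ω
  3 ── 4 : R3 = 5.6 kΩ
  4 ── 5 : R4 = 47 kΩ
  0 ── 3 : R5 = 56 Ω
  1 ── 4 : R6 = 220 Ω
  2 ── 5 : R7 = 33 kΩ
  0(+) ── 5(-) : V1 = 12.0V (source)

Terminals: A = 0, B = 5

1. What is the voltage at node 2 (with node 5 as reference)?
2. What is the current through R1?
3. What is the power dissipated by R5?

Nodal analysis, taking node 5 as the 0 V reference.
Source V1 fixes V_0 = 12 V.
KCL at each unknown node (sum of currents leaving = 0; resistances in Ω):
  Node 1: (V_1 - 12)/360 + (V_1 - V_2)/15 + (V_1 - V_4)/220 = 0
  Node 2: (V_2 - V_1)/15 + (V_2 - 0)/33000 = 0
  Node 3: (V_3 - V_4)/5600 + (V_3 - 12)/56 = 0
  Node 4: (V_4 - V_3)/5600 + (V_4 - 0)/47000 + (V_4 - V_1)/220 = 0
Collecting terms (coefficients in siemens):
  0.07399·V_1 - 0.06667·V_2 - 0.004545·V_4 = 0.03333
  0.0667·V_2 - 0.06667·V_1 = 0
  0.01804·V_3 - 0.0001786·V_4 = 0.2143
  0.004745·V_4 - 0.004545·V_1 - 0.0001786·V_3 = 0
Solving these 4 simultaneous equations (Gaussian elimination) gives:
  V_1 = 11.8 V, V_2 = 11.79 V, V_3 = 12 V, V_4 = 11.75 V
Part 1:
  Read off the nodal solution: V_2 = 11.79 V
Part 2:
  I_R1 = (V_0 - V_1)/R1 = (12 - 11.8)/360 = 0.0005635 A
  Magnitude: I_R1 = 0.0005635 A
Part 3:
  I_R5 = (V_0 - V_3)/R5 = (12 - 12)/56 = 0.00004388 A
  P_R5 = I_R5² × R5 = (0.00004388)² × 56 = 0.0000001078 W

Final answers:
1. V_2 = 11.79 V
2. I_R1 = 0.0005635 A
3. P_R5 = 1.078e-07 W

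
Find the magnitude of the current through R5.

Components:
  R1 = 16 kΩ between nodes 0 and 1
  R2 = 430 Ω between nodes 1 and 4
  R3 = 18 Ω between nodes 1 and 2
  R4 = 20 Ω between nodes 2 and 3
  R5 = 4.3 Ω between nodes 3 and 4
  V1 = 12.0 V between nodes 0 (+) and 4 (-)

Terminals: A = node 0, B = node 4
Nodal analysis, taking node 4 as the 0 V reference.
Source V1 fixes V_0 = 12 V.
KCL at each unknown node (sum of currents leaving = 0; resistances in Ω):
  Node 1: (V_1 - 12)/16000 + (V_1 - 0)/430 + (V_1 - V_2)/18 = 0
  Node 2: (V_2 - V_1)/18 + (V_2 - V_3)/20 = 0
  Node 3: (V_3 - V_2)/20 + (V_3 - 0)/4.3 = 0
Collecting terms (coefficients in siemens):
  0.05794·V_1 - 0.05556·V_2 = 0.00075
  0.1056·V_2 - 0.05556·V_1 - 0.05·V_3 = 0
  0.2826·V_3 - 0.05·V_2 = 0
Solving these 3 simultaneous equations (Gaussian elimination) gives:
  V_1 = 0.02881 V, V_2 = 0.01655 V, V_3 = 0.002929 V
I_R5 = (V_3 - V_4)/R5 = (0.002929 - 0)/4.3 = 0.0006812 A
|I_R5| = 0.0006812 A

Final answer: |I_R5| = 0.0006812 A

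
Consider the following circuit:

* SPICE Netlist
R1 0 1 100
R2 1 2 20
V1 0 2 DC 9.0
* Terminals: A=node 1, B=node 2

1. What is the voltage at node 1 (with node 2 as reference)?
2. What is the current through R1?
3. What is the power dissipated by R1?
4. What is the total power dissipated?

Nodal analysis, taking node 2 as the 0 V reference.
Source V1 fixes V_0 = 9 V.
KCL at each unknown node (sum of currents leaving = 0; resistances in Ω):
  Node 1: (V_1 - 9)/100 + (V_1 - 0)/20 = 0
Collecting terms: 0.06 × V_1 = 0.09  =>  V_1 = 1.5 V
Part 1:
  Read off the nodal solution: V_1 = 1.5 V
Part 2:
  I_R1 = (V_0 - V_1)/R1 = (9 - 1.5)/100 = 0.075 A
  Magnitude: I_R1 = 0.075 A
Part 3:
  I_R1 = (V_0 - V_1)/R1 = (9 - 1.5)/100 = 0.075 A
  P_R1 = I_R1² × R1 = (0.075)² × 100 = 0.5625 W
Part 4:
  Power in each resistor, P = (ΔV)²/R:
    P_R1 = (9 - 1.5)²/100 = 0.5625 W
    P_R2 = (1.5 - 0)²/20 = 0.1125 W
  P_total = P_R1 + P_R2 = 0.675 W

Final answers:
1. V_1 = 1.5 V
2. I_R1 = 0.075 A
3. P_R1 = 0.5625 W
4. P_total = 0.675 W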